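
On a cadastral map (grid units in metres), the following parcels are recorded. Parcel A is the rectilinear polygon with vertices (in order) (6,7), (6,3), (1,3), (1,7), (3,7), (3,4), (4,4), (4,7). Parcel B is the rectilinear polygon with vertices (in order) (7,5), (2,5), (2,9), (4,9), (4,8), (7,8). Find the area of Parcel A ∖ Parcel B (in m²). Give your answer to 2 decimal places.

11.00

|Parcel A| = 17, |Parcel A∩Parcel B| = 6.
|Parcel A ∖ Parcel B| = |Parcel A| − |Parcel A∩Parcel B| = 17 − 6 = 11.00.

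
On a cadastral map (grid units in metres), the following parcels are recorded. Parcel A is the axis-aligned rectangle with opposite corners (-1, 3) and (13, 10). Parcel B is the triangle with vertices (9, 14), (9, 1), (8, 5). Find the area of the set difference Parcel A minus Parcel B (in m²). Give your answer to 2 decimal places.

|Parcel A| = 98, |Parcel A∩Parcel B| = 5.1111.
|Parcel A ∖ Parcel B| = |Parcel A| − |Parcel A∩Parcel B| = 98 − 5.1111 = 92.89.

92.89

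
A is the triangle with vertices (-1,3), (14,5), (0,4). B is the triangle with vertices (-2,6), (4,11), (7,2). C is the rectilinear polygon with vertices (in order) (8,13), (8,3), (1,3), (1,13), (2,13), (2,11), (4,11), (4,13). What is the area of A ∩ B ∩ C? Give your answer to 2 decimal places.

The intersection is the polygon with vertices (2.154,4.154), (6.186,4.442), (6.34,3.979), (3.423,3.59).
By the shoelace formula its area is 2.03.

2.03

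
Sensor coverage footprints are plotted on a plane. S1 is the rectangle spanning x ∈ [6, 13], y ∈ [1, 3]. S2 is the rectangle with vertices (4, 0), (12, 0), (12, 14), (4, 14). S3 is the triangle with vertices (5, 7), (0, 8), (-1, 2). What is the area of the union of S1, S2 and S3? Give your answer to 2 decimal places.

By inclusion–exclusion:
Individual areas: |S1| = 14, |S2| = 112, |S3| = 15.5.
|S1∩S2|: x∈[6,12], y∈[1,3] → 6·2 = 12.
|S1∩S3| = 0.
|S2∩S3| = 0.5167.
|S1∩S2∩S3| = 0.
|S1 ∪ S2 ∪ S3| = 141.5 − 12.5167 + 0 = 128.98.

128.98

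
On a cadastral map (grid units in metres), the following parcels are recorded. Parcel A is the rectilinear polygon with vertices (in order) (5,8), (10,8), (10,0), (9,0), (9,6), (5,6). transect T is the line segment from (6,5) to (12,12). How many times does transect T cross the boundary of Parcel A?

2

The segment meets the boundary at (8.571,8), (6.857,6).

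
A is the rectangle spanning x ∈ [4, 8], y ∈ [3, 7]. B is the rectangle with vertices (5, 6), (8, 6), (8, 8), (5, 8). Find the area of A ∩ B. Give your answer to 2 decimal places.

3.00

|A∩B|: x∈[5,8], y∈[6,7] → 3·1 = 3.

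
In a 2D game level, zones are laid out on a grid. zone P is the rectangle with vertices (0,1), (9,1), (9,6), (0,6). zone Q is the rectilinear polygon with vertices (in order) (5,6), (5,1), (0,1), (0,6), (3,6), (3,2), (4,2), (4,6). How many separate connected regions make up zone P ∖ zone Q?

zone P ∖ zone Q splits into 2 disjoint pieces (area 20, area 4).

2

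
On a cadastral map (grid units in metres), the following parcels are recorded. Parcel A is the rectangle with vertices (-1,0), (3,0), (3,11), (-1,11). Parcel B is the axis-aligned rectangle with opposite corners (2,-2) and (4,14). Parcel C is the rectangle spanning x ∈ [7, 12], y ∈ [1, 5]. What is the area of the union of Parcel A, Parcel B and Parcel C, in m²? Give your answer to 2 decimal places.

By inclusion–exclusion:
Individual areas: |Parcel A| = 44, |Parcel B| = 32, |Parcel C| = 20.
|Parcel A∩Parcel B|: x∈[2,3], y∈[0,11] → 1·11 = 11.
|Parcel A∩Parcel C| = 0 (no overlap).
|Parcel B∩Parcel C| = 0 (no overlap).
|Parcel A∩Parcel B∩Parcel C| = 0.
|Parcel A ∪ Parcel B ∪ Parcel C| = 96 − 11 + 0 = 85.00.

85.00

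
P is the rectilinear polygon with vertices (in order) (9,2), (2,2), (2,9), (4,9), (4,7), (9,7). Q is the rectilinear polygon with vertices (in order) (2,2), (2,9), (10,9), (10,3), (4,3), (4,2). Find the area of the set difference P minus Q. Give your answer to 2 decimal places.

5.00

|P| = 39, |P∩Q| = 34.
|P ∖ Q| = |P| − |P∩Q| = 39 − 34 = 5.00.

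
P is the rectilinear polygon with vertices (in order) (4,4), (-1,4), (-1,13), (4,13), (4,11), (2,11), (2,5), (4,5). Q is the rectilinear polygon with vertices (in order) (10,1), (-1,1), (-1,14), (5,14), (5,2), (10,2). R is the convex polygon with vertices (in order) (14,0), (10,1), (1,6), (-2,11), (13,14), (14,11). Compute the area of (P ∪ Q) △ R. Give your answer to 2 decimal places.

|P ∪ Q| = 83.
|(P ∪ Q) ∩ R| = 36.8111.
|(P ∪ Q) △ R| = 83 + 141 − 73.6222 = 150.38.

150.38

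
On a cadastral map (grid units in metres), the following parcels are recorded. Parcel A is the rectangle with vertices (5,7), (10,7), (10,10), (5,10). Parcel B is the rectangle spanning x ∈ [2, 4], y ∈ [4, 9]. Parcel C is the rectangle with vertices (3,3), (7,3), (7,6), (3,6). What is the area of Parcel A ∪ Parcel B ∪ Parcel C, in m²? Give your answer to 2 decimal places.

35.00

By inclusion–exclusion:
Individual areas: |Parcel A| = 15, |Parcel B| = 10, |Parcel C| = 12.
|Parcel A∩Parcel B| = 0 (no overlap).
|Parcel A∩Parcel C| = 0 (no overlap).
|Parcel B∩Parcel C|: x∈[3,4], y∈[4,6] → 1·2 = 2.
|Parcel A∩Parcel B∩Parcel C| = 0.
|Parcel A ∪ Parcel B ∪ Parcel C| = 37 − 2 + 0 = 35.00.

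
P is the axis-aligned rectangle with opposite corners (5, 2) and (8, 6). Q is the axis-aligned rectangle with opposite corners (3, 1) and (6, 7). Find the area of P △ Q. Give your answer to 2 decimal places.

|P∩Q|: x∈[5,6], y∈[2,6] → 1·4 = 4.
|P △ Q| = |P| + |Q| − 2·|P∩Q| = 12 + 18 − 8 = 22.00.

22.00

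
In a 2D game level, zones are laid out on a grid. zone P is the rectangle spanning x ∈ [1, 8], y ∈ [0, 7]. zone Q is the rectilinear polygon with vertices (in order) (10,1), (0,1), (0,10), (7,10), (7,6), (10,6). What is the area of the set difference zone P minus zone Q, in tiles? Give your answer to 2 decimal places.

|zone P| = 49, |zone P∩zone Q| = 41.
|zone P ∖ zone Q| = |zone P| − |zone P∩zone Q| = 49 − 41 = 8.00.

8.00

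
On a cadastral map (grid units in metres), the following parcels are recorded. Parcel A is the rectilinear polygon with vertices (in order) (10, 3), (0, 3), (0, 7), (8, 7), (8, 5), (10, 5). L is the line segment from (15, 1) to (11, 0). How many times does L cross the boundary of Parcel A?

The segment lies entirely outside Parcel A and never meets its boundary.

0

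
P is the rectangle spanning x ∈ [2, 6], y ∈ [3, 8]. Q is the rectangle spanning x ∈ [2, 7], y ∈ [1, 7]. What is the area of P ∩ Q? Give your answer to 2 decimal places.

16.00

|P∩Q|: x∈[2,6], y∈[3,7] → 4·4 = 16.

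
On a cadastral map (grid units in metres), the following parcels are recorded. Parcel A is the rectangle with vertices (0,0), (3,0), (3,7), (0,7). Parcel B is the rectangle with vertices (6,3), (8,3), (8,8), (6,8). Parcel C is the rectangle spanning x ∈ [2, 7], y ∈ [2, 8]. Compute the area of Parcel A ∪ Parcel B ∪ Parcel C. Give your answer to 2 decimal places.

51.00

By inclusion–exclusion:
Individual areas: |Parcel A| = 21, |Parcel B| = 10, |Parcel C| = 30.
|Parcel A∩Parcel B| = 0 (no overlap).
|Parcel A∩Parcel C|: x∈[2,3], y∈[2,7] → 1·5 = 5.
|Parcel B∩Parcel C|: x∈[6,7], y∈[3,8] → 1·5 = 5.
|Parcel A∩Parcel B∩Parcel C| = 0.
|Parcel A ∪ Parcel B ∪ Parcel C| = 61 − 10 + 0 = 51.00.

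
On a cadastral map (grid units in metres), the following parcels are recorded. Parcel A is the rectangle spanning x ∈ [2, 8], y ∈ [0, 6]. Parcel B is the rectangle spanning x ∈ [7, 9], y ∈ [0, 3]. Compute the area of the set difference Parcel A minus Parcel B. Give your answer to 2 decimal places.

|Parcel A∩Parcel B|: x∈[7,8], y∈[0,3] → 1·3 = 3.
|Parcel A| = 36.
|Parcel A ∖ Parcel B| = |Parcel A| − |Parcel A∩Parcel B| = 36 − 3 = 33.00.

33.00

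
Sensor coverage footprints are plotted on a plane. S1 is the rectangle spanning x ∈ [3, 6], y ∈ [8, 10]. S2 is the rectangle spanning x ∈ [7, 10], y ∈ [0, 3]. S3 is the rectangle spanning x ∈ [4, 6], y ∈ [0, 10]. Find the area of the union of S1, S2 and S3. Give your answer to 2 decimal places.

By inclusion–exclusion:
Individual areas: |S1| = 6, |S2| = 9, |S3| = 20.
|S1∩S2| = 0 (no overlap).
|S1∩S3|: x∈[4,6], y∈[8,10] → 2·2 = 4.
|S2∩S3| = 0 (no overlap).
|S1∩S2∩S3| = 0.
|S1 ∪ S2 ∪ S3| = 35 − 4 + 0 = 31.00.

31.00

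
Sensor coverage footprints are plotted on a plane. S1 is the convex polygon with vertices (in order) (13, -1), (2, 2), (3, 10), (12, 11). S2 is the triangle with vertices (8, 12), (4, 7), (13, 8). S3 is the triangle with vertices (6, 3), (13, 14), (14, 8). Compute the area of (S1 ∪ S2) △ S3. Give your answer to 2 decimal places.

94.18

|S1 ∪ S2| = 102.333.
|(S1 ∪ S2) ∩ S3| = 17.3243.
|(S1 ∪ S2) △ S3| = 102.333 + 26.5 − 34.6487 = 94.18.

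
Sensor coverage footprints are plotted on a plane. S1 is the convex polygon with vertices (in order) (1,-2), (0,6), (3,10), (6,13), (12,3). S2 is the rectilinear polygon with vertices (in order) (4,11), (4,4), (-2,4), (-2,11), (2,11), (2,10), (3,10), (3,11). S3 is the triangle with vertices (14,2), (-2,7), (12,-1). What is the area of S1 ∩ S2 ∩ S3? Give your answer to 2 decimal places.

The intersection is the polygon with vertices (0.228,6.304), (4,5.125), (4,4), (3.25,4), (0.019,5.846), (0,6).
By the shoelace formula its area is 3.94.

3.94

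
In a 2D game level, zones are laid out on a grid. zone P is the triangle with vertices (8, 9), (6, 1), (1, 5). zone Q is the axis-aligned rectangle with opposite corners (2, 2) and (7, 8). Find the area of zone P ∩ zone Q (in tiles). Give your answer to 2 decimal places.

20.69

The intersection is the polygon with vertices (6.25,2), (4.75,2), (2,4.2), (2,5.571), (6.25,8), (7,8), (7,5).
By the shoelace formula its area is 20.69.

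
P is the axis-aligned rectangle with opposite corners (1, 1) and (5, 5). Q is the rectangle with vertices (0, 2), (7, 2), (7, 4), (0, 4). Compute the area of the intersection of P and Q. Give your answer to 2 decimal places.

8.00

|P∩Q|: x∈[1,5], y∈[2,4] → 4·2 = 8.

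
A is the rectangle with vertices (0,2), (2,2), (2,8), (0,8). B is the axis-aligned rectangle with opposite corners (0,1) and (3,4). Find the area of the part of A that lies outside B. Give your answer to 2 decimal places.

8.00

|A∩B|: x∈[0,2], y∈[2,4] → 2·2 = 4.
|A| = 12.
|A ∖ B| = |A| − |A∩B| = 12 − 4 = 8.00.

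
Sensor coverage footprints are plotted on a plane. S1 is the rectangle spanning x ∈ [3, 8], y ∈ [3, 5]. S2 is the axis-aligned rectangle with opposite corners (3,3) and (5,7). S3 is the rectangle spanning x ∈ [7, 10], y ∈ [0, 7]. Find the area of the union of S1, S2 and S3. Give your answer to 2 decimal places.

By inclusion–exclusion:
Individual areas: |S1| = 10, |S2| = 8, |S3| = 21.
|S1∩S2|: x∈[3,5], y∈[3,5] → 2·2 = 4.
|S1∩S3|: x∈[7,8], y∈[3,5] → 1·2 = 2.
|S2∩S3| = 0 (no overlap).
|S1∩S2∩S3| = 0.
|S1 ∪ S2 ∪ S3| = 39 − 6 + 0 = 33.00.

33.00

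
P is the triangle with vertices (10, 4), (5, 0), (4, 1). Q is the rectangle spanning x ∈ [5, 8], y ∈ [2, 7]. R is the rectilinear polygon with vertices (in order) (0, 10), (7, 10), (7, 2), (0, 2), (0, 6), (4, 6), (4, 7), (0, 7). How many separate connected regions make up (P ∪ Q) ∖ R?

(P ∪ Q) ∖ R is a single connected region.

1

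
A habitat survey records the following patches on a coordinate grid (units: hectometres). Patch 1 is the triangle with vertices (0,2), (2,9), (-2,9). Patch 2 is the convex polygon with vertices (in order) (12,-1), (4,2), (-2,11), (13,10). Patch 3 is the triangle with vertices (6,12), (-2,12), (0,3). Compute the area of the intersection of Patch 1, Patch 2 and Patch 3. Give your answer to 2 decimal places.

The intersection is the polygon with vertices (1.2,6.2), (-0.667,9), (2,9).
By the shoelace formula its area is 3.73.

3.73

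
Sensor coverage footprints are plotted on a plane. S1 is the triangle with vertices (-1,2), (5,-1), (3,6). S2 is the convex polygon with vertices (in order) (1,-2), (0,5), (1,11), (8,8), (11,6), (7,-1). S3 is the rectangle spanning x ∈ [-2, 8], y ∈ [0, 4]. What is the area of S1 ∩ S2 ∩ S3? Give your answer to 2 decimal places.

The intersection is the polygon with vertices (4.714,0), (3,0), (0.538,1.231), (0.25,3.25), (1,4), (3.571,4).
By the shoelace formula its area is 13.13.

13.13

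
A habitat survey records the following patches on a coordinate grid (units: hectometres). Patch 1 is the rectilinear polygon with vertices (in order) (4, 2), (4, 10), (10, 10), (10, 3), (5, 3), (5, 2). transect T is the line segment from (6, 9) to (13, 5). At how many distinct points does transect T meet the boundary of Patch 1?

1

The segment meets the boundary at (10,6.714).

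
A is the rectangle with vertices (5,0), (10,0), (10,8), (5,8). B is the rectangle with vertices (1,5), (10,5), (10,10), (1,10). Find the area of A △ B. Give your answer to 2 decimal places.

|A∩B|: x∈[5,10], y∈[5,8] → 5·3 = 15.
|A △ B| = |A| + |B| − 2·|A∩B| = 40 + 45 − 30 = 55.00.

55.00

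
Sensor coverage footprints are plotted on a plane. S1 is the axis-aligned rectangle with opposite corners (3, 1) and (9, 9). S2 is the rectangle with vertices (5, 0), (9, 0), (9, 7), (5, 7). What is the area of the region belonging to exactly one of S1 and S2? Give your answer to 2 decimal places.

28.00

|S1∩S2|: x∈[5,9], y∈[1,7] → 4·6 = 24.
|S1 △ S2| = |S1| + |S2| − 2·|S1∩S2| = 48 + 28 − 48 = 28.00.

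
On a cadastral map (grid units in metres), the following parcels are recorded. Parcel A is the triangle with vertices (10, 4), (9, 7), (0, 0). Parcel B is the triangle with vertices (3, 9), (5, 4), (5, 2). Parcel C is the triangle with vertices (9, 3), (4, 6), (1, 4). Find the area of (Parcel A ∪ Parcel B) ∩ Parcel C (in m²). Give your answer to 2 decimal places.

|Parcel A ∪ Parcel B| = 18.583.
|(Parcel A ∪ Parcel B) ∩ Parcel C| = 3.94.

3.94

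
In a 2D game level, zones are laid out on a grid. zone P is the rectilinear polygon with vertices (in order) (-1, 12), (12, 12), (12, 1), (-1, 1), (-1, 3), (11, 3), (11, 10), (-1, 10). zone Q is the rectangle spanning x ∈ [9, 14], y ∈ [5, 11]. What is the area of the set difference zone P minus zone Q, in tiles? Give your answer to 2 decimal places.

51.00

|zone P| = 59, |zone P∩zone Q| = 8.
|zone P ∖ zone Q| = |zone P| − |zone P∩zone Q| = 59 − 8 = 51.00.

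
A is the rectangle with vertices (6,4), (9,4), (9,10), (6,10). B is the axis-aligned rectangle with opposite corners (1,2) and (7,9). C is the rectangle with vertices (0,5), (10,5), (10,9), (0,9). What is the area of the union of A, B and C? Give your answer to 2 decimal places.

63.00

By inclusion–exclusion:
Individual areas: |A| = 18, |B| = 42, |C| = 40.
|A∩B|: x∈[6,7], y∈[4,9] → 1·5 = 5.
|A∩C|: x∈[6,9], y∈[5,9] → 3·4 = 12.
|B∩C|: x∈[1,7], y∈[5,9] → 6·4 = 24.
|A∩B∩C| = 4.
|A ∪ B ∪ C| = 100 − 41 + 4 = 63.00.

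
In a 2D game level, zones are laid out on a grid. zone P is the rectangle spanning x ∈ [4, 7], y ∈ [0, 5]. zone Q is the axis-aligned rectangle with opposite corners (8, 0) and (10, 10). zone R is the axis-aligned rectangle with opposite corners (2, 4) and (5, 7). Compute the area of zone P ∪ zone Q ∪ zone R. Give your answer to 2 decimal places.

By inclusion–exclusion:
Individual areas: |zone P| = 15, |zone Q| = 20, |zone R| = 9.
|zone P∩zone Q| = 0 (no overlap).
|zone P∩zone R|: x∈[4,5], y∈[4,5] → 1·1 = 1.
|zone Q∩zone R| = 0 (no overlap).
|zone P∩zone Q∩zone R| = 0.
|zone P ∪ zone Q ∪ zone R| = 44 − 1 + 0 = 43.00.

43.00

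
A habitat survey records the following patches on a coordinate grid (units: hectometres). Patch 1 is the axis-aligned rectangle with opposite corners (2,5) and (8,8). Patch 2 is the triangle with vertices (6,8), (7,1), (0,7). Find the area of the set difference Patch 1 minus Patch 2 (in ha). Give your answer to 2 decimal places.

6.74

|Patch 1| = 18, |Patch 1∩Patch 2| = 11.2619.
|Patch 1 ∖ Patch 2| = |Patch 1| − |Patch 1∩Patch 2| = 18 − 11.2619 = 6.74.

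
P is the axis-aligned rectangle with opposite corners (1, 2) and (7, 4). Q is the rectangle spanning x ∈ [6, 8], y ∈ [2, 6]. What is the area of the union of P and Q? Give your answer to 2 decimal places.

18.00

By inclusion–exclusion:
Individual areas: |P| = 12, |Q| = 8.
|P∩Q|: x∈[6,7], y∈[2,4] → 1·2 = 2.
|P ∪ Q| = 20 − 2 = 18.00.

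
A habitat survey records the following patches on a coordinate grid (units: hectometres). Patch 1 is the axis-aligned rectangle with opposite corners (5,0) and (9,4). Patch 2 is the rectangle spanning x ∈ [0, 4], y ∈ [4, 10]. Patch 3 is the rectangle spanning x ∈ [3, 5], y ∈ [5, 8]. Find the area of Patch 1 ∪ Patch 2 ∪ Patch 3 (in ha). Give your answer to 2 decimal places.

By inclusion–exclusion:
Individual areas: |Patch 1| = 16, |Patch 2| = 24, |Patch 3| = 6.
|Patch 1∩Patch 2| = 0 (no overlap).
|Patch 1∩Patch 3| = 0 (no overlap).
|Patch 2∩Patch 3|: x∈[3,4], y∈[5,8] → 1·3 = 3.
|Patch 1∩Patch 2∩Patch 3| = 0.
|Patch 1 ∪ Patch 2 ∪ Patch 3| = 46 − 3 + 0 = 43.00.

43.00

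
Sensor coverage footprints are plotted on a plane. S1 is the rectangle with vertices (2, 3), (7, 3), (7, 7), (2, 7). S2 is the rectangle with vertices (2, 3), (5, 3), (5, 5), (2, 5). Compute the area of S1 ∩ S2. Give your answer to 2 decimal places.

|S1∩S2|: x∈[2,5], y∈[3,5] → 3·2 = 6.

6.00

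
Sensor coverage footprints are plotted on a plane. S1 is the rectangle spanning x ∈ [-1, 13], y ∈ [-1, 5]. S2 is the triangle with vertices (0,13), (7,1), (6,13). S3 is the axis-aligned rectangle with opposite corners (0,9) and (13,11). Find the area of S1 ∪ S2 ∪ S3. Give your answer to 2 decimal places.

133.00

By inclusion–exclusion:
Individual areas: |S1| = 84, |S2| = 36, |S3| = 26.
|S1∩S2| = 4.
|S1∩S3| = 0 (no overlap).
|S2∩S3| = 9.
|S1∩S2∩S3| = 0.
|S1 ∪ S2 ∪ S3| = 146 − 13 + 0 = 133.00.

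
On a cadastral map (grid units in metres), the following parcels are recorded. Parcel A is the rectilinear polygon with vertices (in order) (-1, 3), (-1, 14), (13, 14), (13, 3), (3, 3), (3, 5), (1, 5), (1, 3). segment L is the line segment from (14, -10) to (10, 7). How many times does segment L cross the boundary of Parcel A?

1

The segment meets the boundary at (10.941,3).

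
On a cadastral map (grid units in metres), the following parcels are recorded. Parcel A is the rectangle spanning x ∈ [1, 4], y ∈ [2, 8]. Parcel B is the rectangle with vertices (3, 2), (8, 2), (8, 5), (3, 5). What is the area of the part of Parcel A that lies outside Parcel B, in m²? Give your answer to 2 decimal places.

|Parcel A∩Parcel B|: x∈[3,4], y∈[2,5] → 1·3 = 3.
|Parcel A| = 18.
|Parcel A ∖ Parcel B| = |Parcel A| − |Parcel A∩Parcel B| = 18 − 3 = 15.00.

15.00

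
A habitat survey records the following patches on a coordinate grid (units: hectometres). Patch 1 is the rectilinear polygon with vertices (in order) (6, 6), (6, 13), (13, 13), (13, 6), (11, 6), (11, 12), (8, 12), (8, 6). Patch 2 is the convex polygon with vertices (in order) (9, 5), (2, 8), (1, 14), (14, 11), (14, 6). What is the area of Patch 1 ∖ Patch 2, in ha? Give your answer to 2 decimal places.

|Patch 1| = 31, |Patch 1∩Patch 2| = 24.3791.
|Patch 1 ∖ Patch 2| = |Patch 1| − |Patch 1∩Patch 2| = 31 − 24.3791 = 6.62.

6.62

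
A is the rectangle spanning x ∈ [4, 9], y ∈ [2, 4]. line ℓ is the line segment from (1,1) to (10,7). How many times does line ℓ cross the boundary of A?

The segment meets the boundary at (5.5,4), (4,3).

2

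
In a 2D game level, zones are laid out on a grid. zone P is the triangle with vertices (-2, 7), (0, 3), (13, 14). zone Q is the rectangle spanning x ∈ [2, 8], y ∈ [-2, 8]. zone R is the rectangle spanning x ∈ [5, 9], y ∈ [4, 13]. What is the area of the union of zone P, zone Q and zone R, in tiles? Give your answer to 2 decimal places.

By inclusion–exclusion:
Individual areas: |zone P| = 37, |zone Q| = 60, |zone R| = 36.
|zone P∩zone Q| = 6.465.
|zone P∩zone R| = 9.1077.
|zone Q∩zone R|: x∈[5,8], y∈[4,8] → 3·4 = 12.
|zone P∩zone Q∩zone R| = 0.3497.
|zone P ∪ zone Q ∪ zone R| = 133 − 27.5727 + 0.3497 = 105.78.

105.78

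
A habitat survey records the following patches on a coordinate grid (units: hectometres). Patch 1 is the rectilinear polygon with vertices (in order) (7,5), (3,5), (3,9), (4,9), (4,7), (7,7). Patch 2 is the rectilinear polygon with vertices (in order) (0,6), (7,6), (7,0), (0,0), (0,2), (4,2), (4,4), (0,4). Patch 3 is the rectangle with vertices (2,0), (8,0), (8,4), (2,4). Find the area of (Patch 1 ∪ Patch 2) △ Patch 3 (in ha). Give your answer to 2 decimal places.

32.00

|Patch 1 ∪ Patch 2| = 40.
|(Patch 1 ∪ Patch 2) ∩ Patch 3| = 16.
|(Patch 1 ∪ Patch 2) △ Patch 3| = 40 + 24 − 32 = 32.00.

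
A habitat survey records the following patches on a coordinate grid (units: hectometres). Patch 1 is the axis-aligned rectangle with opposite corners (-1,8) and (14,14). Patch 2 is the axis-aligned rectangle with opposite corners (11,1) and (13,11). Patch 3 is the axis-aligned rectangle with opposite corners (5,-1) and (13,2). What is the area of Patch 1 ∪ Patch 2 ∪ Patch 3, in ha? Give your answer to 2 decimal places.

126.00

By inclusion–exclusion:
Individual areas: |Patch 1| = 90, |Patch 2| = 20, |Patch 3| = 24.
|Patch 1∩Patch 2|: x∈[11,13], y∈[8,11] → 2·3 = 6.
|Patch 1∩Patch 3| = 0 (no overlap).
|Patch 2∩Patch 3|: x∈[11,13], y∈[1,2] → 2·1 = 2.
|Patch 1∩Patch 2∩Patch 3| = 0.
|Patch 1 ∪ Patch 2 ∪ Patch 3| = 134 − 8 + 0 = 126.00.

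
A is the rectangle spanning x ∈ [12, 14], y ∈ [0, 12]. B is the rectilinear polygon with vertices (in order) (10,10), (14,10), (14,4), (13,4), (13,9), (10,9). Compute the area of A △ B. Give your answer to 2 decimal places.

19.00

|A| = 24, |B| = 9, |A∩B| = 7.
|A △ B| = |A| + |B| − 2·|A∩B| = 24 + 9 − 14 = 19.00.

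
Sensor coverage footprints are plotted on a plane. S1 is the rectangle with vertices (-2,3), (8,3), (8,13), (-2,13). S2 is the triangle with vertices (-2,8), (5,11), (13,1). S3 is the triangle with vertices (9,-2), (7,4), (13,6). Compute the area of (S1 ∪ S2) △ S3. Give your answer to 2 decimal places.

|S1 ∪ S2| = 109.7917.
|(S1 ∪ S2) ∩ S3| = 6.8838.
|(S1 ∪ S2) △ S3| = 109.7917 + 20 − 13.7677 = 116.02.

116.02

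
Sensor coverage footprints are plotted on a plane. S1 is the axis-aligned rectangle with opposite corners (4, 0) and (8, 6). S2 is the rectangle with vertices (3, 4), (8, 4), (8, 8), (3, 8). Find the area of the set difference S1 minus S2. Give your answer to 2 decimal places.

|S1∩S2|: x∈[4,8], y∈[4,6] → 4·2 = 8.
|S1| = 24.
|S1 ∖ S2| = |S1| − |S1∩S2| = 24 − 8 = 16.00.

16.00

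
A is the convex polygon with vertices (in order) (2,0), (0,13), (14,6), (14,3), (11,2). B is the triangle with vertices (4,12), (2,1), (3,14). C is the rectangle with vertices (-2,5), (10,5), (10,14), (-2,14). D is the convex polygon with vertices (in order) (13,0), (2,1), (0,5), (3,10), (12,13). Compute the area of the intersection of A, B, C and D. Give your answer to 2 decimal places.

3.39

The intersection is the polygon with vertices (2.308,5), (2.647,9.412), (3,10), (3.677,10.226), (2.727,5).
By the shoelace formula its area is 3.39.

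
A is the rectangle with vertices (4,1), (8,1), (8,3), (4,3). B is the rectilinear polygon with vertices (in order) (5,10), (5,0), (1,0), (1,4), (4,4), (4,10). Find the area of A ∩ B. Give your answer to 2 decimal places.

The intersection is the polygon with vertices (4,1), (4,3), (5,3), (5,1).
By the shoelace formula its area is 2.00.

2.00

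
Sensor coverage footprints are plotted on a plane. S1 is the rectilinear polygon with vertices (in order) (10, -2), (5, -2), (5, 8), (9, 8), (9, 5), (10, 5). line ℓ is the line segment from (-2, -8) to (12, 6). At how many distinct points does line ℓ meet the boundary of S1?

The segment meets the boundary at (10,4), (5,-1).

2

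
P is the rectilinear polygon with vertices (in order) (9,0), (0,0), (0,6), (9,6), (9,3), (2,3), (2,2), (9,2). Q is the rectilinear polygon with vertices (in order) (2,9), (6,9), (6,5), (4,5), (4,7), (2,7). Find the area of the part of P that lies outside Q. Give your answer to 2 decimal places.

45.00

|P| = 47, |P∩Q| = 2.
|P ∖ Q| = |P| − |P∩Q| = 47 − 2 = 45.00.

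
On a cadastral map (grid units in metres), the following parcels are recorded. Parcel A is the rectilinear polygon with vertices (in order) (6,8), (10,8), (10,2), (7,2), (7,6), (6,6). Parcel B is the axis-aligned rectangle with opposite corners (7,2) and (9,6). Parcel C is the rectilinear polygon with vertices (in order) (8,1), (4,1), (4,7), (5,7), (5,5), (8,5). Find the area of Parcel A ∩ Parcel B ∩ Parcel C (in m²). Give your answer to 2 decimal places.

The intersection is the polygon with vertices (7,5), (8,5), (8,2), (7,2).
By the shoelace formula its area is 3.00.

3.00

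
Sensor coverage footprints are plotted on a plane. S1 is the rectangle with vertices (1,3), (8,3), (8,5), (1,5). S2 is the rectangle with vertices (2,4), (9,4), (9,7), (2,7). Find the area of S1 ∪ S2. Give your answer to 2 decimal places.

By inclusion–exclusion:
Individual areas: |S1| = 14, |S2| = 21.
|S1∩S2|: x∈[2,8], y∈[4,5] → 6·1 = 6.
|S1 ∪ S2| = 35 − 6 = 29.00.

29.00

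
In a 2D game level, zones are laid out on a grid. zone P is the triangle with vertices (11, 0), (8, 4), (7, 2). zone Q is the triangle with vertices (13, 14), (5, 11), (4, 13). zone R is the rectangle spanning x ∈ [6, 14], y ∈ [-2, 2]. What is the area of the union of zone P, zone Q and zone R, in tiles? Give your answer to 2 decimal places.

44.00

By inclusion–exclusion:
Individual areas: |zone P| = 5, |zone Q| = 9.5, |zone R| = 32.
|zone P∩zone Q| = 0.
|zone P∩zone R| = 2.5.
|zone Q∩zone R| = 0.
|zone P∩zone Q∩zone R| = 0.
|zone P ∪ zone Q ∪ zone R| = 46.5 − 2.5 + 0 = 44.00.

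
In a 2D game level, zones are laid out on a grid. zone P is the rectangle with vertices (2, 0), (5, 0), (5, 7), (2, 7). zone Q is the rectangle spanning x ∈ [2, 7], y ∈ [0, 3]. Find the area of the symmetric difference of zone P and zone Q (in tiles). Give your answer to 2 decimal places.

18.00

|zone P∩zone Q|: x∈[2,5], y∈[0,3] → 3·3 = 9.
|zone P △ zone Q| = |zone P| + |zone Q| − 2·|zone P∩zone Q| = 21 + 15 − 18 = 18.00.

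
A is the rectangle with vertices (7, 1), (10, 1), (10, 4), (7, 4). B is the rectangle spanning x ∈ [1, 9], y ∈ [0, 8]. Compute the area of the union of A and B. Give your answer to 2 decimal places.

By inclusion–exclusion:
Individual areas: |A| = 9, |B| = 64.
|A∩B|: x∈[7,9], y∈[1,4] → 2·3 = 6.
|A ∪ B| = 73 − 6 = 67.00.

67.00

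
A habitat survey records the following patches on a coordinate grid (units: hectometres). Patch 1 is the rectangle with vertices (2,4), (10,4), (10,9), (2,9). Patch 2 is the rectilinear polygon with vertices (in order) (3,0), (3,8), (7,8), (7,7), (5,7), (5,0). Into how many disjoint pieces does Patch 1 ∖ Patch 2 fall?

1

Patch 1 ∖ Patch 2 is a single connected region.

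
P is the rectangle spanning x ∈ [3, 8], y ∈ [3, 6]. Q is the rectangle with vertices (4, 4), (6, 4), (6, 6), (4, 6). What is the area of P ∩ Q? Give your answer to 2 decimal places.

4.00

|P∩Q|: x∈[4,6], y∈[4,6] → 2·2 = 4.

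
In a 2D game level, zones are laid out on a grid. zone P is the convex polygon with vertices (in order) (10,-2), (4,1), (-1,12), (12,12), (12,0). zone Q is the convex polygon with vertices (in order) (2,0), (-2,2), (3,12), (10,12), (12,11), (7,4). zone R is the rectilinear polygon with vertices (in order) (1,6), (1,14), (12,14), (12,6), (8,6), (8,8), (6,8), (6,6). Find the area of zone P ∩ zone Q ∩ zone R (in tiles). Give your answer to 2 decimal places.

47.49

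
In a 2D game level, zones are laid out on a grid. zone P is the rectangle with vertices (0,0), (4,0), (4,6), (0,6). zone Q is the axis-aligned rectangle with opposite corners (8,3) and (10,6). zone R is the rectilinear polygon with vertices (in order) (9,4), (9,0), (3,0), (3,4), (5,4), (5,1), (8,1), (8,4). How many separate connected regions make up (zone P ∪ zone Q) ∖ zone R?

2

(zone P ∪ zone Q) ∖ zone R splits into 2 disjoint pieces (area 20, area 5).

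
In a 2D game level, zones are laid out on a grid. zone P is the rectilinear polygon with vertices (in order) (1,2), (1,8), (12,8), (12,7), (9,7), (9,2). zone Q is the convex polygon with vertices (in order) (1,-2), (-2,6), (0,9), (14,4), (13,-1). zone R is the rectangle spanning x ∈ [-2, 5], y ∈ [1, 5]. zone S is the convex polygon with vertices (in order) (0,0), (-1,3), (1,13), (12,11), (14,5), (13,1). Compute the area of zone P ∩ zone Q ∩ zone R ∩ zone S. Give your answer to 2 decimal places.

The intersection is the polygon with vertices (1,5), (5,5), (5,2), (1,2).
By the shoelace formula its area is 12.00.

12.00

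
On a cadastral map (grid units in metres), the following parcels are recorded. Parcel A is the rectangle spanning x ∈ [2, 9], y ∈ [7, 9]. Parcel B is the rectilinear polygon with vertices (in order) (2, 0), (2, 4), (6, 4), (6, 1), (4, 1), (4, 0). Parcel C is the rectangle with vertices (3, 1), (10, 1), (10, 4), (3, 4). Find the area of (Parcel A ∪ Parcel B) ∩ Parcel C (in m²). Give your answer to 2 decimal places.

9.00

The region (Parcel A ∪ Parcel B) ∩ Parcel C is the polygon with vertices (6,4), (6,1), (4,1), (3,1), (3,4).
By the shoelace formula its area is 9.00.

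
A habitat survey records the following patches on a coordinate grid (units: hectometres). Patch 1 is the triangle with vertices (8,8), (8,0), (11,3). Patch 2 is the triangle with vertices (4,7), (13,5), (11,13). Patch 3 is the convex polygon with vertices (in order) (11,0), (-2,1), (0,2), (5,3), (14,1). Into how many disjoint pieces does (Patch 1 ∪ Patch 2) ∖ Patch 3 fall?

(Patch 1 ∪ Patch 2) ∖ Patch 3 splits into 2 disjoint pieces (area 42.5377, area 0.0247).

2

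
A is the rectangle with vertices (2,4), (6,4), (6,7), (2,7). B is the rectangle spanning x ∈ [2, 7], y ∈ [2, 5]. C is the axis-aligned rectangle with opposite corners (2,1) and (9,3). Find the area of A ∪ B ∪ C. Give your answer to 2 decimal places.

By inclusion–exclusion:
Individual areas: |A| = 12, |B| = 15, |C| = 14.
|A∩B|: x∈[2,6], y∈[4,5] → 4·1 = 4.
|A∩C| = 0 (no overlap).
|B∩C|: x∈[2,7], y∈[2,3] → 5·1 = 5.
|A∩B∩C| = 0.
|A ∪ B ∪ C| = 41 − 9 + 0 = 32.00.

32.00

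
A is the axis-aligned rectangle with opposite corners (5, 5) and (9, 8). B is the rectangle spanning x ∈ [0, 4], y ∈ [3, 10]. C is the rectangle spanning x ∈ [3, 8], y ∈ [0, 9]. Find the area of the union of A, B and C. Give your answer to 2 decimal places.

70.00

By inclusion–exclusion:
Individual areas: |A| = 12, |B| = 28, |C| = 45.
|A∩B| = 0 (no overlap).
|A∩C|: x∈[5,8], y∈[5,8] → 3·3 = 9.
|B∩C|: x∈[3,4], y∈[3,9] → 1·6 = 6.
|A∩B∩C| = 0.
|A ∪ B ∪ C| = 85 − 15 + 0 = 70.00.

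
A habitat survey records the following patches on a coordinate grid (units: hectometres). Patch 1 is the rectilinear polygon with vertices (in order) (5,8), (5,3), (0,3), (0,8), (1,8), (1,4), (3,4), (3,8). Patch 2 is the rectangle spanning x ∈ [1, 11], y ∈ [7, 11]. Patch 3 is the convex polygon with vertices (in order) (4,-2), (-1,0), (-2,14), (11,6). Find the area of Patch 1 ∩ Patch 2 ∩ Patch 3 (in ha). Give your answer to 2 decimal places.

2.00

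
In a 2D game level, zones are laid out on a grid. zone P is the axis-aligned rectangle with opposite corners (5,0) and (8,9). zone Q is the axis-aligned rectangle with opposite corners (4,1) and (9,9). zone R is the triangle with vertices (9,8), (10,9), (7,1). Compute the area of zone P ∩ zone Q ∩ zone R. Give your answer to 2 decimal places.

0.42

The intersection is the polygon with vertices (8,3.667), (7,1), (8,4.5).
By the shoelace formula its area is 0.42.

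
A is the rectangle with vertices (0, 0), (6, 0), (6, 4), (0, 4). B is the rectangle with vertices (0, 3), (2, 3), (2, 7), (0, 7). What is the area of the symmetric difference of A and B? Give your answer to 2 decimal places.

28.00

|A∩B|: x∈[0,2], y∈[3,4] → 2·1 = 2.
|A △ B| = |A| + |B| − 2·|A∩B| = 24 + 8 − 4 = 28.00.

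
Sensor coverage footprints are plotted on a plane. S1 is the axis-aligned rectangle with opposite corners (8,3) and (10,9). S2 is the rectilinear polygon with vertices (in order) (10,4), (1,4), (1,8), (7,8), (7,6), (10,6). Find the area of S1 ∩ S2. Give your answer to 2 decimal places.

The intersection is the polygon with vertices (10,4), (8,4), (8,6), (10,6).
By the shoelace formula its area is 4.00.

4.00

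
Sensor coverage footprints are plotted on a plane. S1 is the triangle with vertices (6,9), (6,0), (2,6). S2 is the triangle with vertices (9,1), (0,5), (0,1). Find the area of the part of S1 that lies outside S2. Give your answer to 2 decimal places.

15.75

|S1| = 18, |S1∩S2| = 2.2456.
|S1 ∖ S2| = |S1| − |S1∩S2| = 18 − 2.2456 = 15.75.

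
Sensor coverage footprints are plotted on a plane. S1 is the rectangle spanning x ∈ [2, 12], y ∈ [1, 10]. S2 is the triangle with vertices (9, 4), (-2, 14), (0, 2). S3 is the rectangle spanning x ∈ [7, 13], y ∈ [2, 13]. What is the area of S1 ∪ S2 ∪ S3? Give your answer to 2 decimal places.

By inclusion–exclusion:
Individual areas: |S1| = 90, |S2| = 56, |S3| = 66.
|S1∩S2| = 27.6444.
|S1∩S3|: x∈[7,12], y∈[2,10] → 5·8 = 40.
|S2∩S3| = 2.2626.
|S1∩S2∩S3| = 2.2626.
|S1 ∪ S2 ∪ S3| = 212 − 69.9071 + 2.2626 = 144.36.

144.36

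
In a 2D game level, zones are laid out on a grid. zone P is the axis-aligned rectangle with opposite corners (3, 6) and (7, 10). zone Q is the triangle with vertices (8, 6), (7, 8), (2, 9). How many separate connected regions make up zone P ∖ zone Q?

zone P ∖ zone Q splits into 2 disjoint pieces (area 6, area 6.4).

2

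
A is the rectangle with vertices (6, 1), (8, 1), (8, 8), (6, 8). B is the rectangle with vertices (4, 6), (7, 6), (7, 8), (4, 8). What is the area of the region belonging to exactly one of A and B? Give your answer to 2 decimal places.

16.00

|A∩B|: x∈[6,7], y∈[6,8] → 1·2 = 2.
|A △ B| = |A| + |B| − 2·|A∩B| = 14 + 6 − 4 = 16.00.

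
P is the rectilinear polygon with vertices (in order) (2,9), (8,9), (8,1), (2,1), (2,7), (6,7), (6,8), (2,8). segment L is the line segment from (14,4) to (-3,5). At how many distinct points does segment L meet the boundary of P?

2

The segment meets the boundary at (2,4.706), (8,4.353).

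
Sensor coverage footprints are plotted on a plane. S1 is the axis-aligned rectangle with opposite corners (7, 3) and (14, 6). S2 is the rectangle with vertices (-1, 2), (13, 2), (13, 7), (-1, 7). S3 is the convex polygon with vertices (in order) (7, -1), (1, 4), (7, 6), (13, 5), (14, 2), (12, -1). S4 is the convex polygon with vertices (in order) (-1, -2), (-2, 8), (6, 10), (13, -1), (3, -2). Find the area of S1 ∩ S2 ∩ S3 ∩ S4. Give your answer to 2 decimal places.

The intersection is the polygon with vertices (8.729,5.712), (10.454,3), (7,3), (7,6).
By the shoelace formula its area is 7.28.

7.28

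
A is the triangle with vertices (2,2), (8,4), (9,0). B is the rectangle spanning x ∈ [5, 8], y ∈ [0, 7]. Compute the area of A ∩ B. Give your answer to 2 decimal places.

8.36

The intersection is the polygon with vertices (8,4), (8,0.286), (5,1.143), (5,3).
By the shoelace formula its area is 8.36.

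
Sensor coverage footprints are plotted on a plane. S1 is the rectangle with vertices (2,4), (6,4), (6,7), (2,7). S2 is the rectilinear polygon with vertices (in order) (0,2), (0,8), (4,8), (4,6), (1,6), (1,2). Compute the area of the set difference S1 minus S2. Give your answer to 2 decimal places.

10.00

|S1| = 12, |S1∩S2| = 2.
|S1 ∖ S2| = |S1| − |S1∩S2| = 12 − 2 = 10.00.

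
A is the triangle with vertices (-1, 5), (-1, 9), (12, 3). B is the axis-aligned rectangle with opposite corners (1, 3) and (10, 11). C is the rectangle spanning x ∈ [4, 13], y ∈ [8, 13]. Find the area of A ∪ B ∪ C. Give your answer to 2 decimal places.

107.00

By inclusion–exclusion:
Individual areas: |A| = 26, |B| = 72, |C| = 45.
|A∩B| = 18.
|A∩C| = 0.
|B∩C|: x∈[4,10], y∈[8,11] → 6·3 = 18.
|A∩B∩C| = 0.
|A ∪ B ∪ C| = 143 − 36 + 0 = 107.00.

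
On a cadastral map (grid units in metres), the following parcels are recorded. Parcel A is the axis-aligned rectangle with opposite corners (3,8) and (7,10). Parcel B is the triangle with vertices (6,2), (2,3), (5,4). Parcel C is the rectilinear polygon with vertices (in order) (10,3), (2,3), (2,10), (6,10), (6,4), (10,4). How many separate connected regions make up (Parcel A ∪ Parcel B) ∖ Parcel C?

(Parcel A ∪ Parcel B) ∖ Parcel C splits into 2 disjoint pieces (area 2, area 1.75).

2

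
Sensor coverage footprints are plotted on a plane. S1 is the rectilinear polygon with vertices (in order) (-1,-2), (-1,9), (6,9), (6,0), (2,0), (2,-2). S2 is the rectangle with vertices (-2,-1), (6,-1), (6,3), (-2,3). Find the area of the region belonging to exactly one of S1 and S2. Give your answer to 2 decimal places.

|S1| = 69, |S2| = 32, |S1∩S2| = 24.
|S1 △ S2| = |S1| + |S2| − 2·|S1∩S2| = 69 + 32 − 48 = 53.00.

53.00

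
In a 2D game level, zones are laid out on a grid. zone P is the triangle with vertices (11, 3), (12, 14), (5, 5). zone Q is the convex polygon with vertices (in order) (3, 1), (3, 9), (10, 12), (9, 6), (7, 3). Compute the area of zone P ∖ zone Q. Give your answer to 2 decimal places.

|zone P| = 34, |zone P∩zone Q| = 13.2879.
|zone P ∖ zone Q| = |zone P| − |zone P∩zone Q| = 34 − 13.2879 = 20.71.

20.71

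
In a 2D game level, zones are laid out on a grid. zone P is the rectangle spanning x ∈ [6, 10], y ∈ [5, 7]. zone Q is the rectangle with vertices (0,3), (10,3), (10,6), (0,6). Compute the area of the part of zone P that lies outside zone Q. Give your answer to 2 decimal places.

4.00

|zone P∩zone Q|: x∈[6,10], y∈[5,6] → 4·1 = 4.
|zone P| = 8.
|zone P ∖ zone Q| = |zone P| − |zone P∩zone Q| = 8 − 4 = 4.00.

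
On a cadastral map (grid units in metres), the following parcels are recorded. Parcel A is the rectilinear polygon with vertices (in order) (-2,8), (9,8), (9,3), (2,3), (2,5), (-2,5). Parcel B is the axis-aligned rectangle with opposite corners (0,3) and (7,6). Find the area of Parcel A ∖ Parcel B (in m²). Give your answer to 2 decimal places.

30.00

|Parcel A| = 47, |Parcel A∩Parcel B| = 17.
|Parcel A ∖ Parcel B| = |Parcel A| − |Parcel A∩Parcel B| = 47 − 17 = 30.00.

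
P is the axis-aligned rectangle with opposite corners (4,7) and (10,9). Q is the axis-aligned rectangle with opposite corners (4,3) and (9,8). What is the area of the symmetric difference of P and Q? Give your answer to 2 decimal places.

|P∩Q|: x∈[4,9], y∈[7,8] → 5·1 = 5.
|P △ Q| = |P| + |Q| − 2·|P∩Q| = 12 + 25 − 10 = 27.00.

27.00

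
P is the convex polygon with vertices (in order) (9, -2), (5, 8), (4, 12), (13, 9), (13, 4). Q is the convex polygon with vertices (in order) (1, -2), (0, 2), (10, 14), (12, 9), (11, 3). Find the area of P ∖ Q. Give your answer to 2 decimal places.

25.08

|P| = 68.5, |P∩Q| = 43.4236.
|P ∖ Q| = |P| − |P∩Q| = 68.5 − 43.4236 = 25.08.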